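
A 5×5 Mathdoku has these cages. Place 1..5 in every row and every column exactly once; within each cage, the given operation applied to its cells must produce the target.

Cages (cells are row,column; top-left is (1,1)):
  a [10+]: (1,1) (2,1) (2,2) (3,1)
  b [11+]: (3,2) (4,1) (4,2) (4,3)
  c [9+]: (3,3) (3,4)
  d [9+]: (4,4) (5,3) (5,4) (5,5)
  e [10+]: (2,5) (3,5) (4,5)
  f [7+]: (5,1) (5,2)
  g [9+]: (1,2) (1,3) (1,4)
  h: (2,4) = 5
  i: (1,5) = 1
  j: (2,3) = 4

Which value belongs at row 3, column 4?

4

I is a freebie, so (1,5) = 1.
J is a freebie; hence (2,3) = 4.
H is a freebie, leaving (2,4) = 5.
4 is placed in column 3, which forces (3,3) = 5.
5 is placed in column 4, which forces (3,4) = 4.
The 3 cells of cage g must have sum 9, leaving (1,2) = 4.
Cage e needs sum 10, so (4,5) = 5.
Row 1 now contains 4, leaving (1,1) = 5.
Cage b has sum 11, so (4,1) = 4.
Column 1 already has 4; hence (5,1) = 2.
Cage a has sum 10, leaving (2,1) = 3.
Cage a has sum 10, so (2,2) = 1.
Row 2 already has 3; hence (2,5) = 2.
Column 1 already has 2, so (3,1) = 1.
Column 5 now contains 2; hence (3,5) = 3.
Column 2 already has 1, which forces (4,2) = 3.
Row 4 now contains 3, leaving (4,3) = 2.
The 4 cells of cage d must have sum 9; hence (4,4) = 1.
Cage f needs two cells with sum 7; hence (5,2) = 5.
Cage d needs sum 9; hence (5,3) = 1.
Cage d needs sum 9, leaving (5,4) = 3.
Cage d has sum 9, so (5,5) = 4.
Column 3 now contains 2; hence (1,3) = 3.
Column 4 now contains 3, which forces (1,4) = 2.
3 is placed in row 3; hence (3,2) = 2.
Completed grid: 5 4 3 2 1 / 3 1 4 5 2 / 1 2 5 4 3 / 4 3 2 1 5 / 2 5 1 3 4.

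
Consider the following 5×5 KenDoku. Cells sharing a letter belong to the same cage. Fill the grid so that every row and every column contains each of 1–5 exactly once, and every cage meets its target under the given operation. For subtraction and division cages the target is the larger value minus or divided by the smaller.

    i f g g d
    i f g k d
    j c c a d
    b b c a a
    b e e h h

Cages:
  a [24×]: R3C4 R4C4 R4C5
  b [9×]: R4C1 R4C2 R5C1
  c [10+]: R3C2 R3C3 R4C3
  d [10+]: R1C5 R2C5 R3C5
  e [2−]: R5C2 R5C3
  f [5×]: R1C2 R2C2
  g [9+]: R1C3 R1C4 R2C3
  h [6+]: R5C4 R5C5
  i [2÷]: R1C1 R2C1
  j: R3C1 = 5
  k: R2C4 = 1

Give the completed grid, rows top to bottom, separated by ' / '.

K is a freebie, leaving R2C4 = 1.
Cage j is a single given cell, leaving R3C1 = 5.
The 3 cells of cage b must have product 9, leaving R4C1 = 1.
The 3 cells of cage b must have product 9, which forces R4C2 = 3.
The 3 cells of cage b must have product 9, which forces R5C1 = 3.
Cage f needs two cells with product 5, so R1C2 = 1.
1 is placed in row 2, which forces R2C2 = 5.
The 3 cells of cage a must have product 24, leaving R3C4 = 3.
Cage d has sum 10, which forces R1C5 = 5.
The 3 cells of cage c must have sum 10, which forces R3C2 = 4.
Column 2 already has 4; hence R5C2 = 2.
2 is placed in row 5, which forces R5C3 = 4.
Row 5 now contains 4, leaving R5C4 = 5.
Row 5 now contains 4, leaving R5C5 = 1.
Cage g has sum 9; hence R1C4 = 4.
Cage d needs sum 10; hence R2C5 = 3.
Cage c needs sum 10, which forces R3C3 = 1.
Column 5 now contains 1, so R3C5 = 2.
Column 3 now contains 4, leaving R4C3 = 5.
Column 4 now contains 4, which forces R4C4 = 2.
Column 5 already has 2, so R4C5 = 4.
4 is placed in row 1; hence R1C1 = 2.
The 3 cells of cage g must have sum 9, so R1C3 = 3.
Cage i needs two cells with quotient 2, which forces R2C1 = 4.
Row 2 now contains 3, so R2C3 = 2.

2 1 3 4 5 / 4 5 2 1 3 / 5 4 1 3 2 / 1 3 5 2 4 / 3 2 4 5 1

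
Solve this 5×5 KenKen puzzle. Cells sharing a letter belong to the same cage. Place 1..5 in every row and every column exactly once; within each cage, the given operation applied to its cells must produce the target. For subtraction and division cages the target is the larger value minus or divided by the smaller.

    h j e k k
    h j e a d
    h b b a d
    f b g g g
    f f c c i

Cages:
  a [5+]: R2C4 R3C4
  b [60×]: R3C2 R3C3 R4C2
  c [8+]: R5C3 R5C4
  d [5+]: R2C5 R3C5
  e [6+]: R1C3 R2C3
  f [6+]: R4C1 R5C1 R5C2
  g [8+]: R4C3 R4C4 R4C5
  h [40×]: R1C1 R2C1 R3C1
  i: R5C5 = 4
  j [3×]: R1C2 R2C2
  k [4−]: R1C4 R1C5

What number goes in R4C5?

5

Cage i is given, leaving R5C5 = 4.
The only place for 3 in row 1 is R1C2.
Column 2 now contains 3, so R2C2 = 1.
Cage b has product 60; hence R3C3 = 3.
Row 3 already has 3; hence R3C5 = 2.
1 is placed in column 2, leaving R5C2 = 2.
Column 3 already has 3, which forces R5C3 = 5.
Row 5 now contains 5; hence R5C4 = 3.
Cage a needs two cells with sum 5, which forces R2C4 = 4.
Column 5 now contains 2, so R2C5 = 3.
Cage a needs two cells with sum 5, so R3C4 = 1.
The 3 cells of cage f must have sum 6, so R4C1 = 3.
Row 5 now contains 3, so R5C1 = 1.
Cage e needs two cells with sum 6, which forces R1C3 = 4.
1 is placed in column 4, leaving R1C4 = 5.
Cage k's pair has difference 4, which forces R1C5 = 1.
4 is placed in row 2, leaving R2C3 = 2.
2 is placed in column 3, which forces R4C3 = 1.
Column 4 now contains 5, so R4C4 = 2.
Column 5 now contains 1, which forces R4C5 = 5.
5 is placed in row 1, leaving R1C1 = 2.
2 is placed in row 2, which forces R2C1 = 5.
The 3 cells of cage h must have product 40, so R3C1 = 4.
Cage b has product 60, leaving R3C2 = 5.
Row 4 now contains 5; hence R4C2 = 4.
The full grid is 2 3 4 5 1 / 5 1 2 4 3 / 4 5 3 1 2 / 3 4 1 2 5 / 1 2 5 3 4.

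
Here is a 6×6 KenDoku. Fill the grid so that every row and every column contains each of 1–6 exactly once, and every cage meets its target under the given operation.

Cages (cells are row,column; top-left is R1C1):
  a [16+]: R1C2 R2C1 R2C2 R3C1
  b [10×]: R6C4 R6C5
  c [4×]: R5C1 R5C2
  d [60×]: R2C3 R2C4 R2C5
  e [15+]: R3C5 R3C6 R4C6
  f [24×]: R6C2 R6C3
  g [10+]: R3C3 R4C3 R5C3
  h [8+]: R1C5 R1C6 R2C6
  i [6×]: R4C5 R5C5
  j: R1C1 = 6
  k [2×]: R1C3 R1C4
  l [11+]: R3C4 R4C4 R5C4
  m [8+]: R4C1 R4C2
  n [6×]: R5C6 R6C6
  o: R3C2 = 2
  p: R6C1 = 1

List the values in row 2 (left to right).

J is a freebie; hence R1C1 = 6.
Cage o is given; hence R3C2 = 2.
P is a freebie; hence R6C1 = 1.
Column 1 already has 1, leaving R5C1 = 4.
Cage c needs two cells with product 4, which forces R5C2 = 1.
Row 2 needs a 1, and only R2C6 is open for it.
In row 6, 3 can only go at R6C6, so R6C6 = 3.
3 is placed in column 6; hence R5C6 = 2.
Column 5 needs a 1, and only R4C5 is open for it.
The two cells of cage i must have product 6, so R5C5 = 6.
Cage l needs sum 11; hence R4C4 = 2.
Column 4 already has 2, so R6C4 = 5.
5 is placed in row 6, which forces R6C5 = 2.
Cage k's pair has product 2, so R1C3 = 2.
Column 4 already has 2, so R1C4 = 1.
Column 5 already has 2, so R1C5 = 3.
The 3 cells of cage h must have sum 8, leaving R1C6 = 4.
The 3 cells of cage g must have sum 10, so R3C3 = 1.
The 3 cells of cage l must have sum 11; hence R3C4 = 6.
Row 3 already has 6, so R3C6 = 5.
5 is placed in column 6; hence R4C6 = 6.
Column 4 now contains 5, leaving R5C4 = 3.
Row 1 already has 4; hence R1C2 = 5.
The 3 cells of cage d must have product 60, leaving R2C3 = 3.
Column 4 already has 3, which forces R2C4 = 4.
Cage d has product 60, leaving R2C5 = 5.
Row 3 now contains 5, leaving R3C1 = 3.
Row 3 now contains 5, which forces R3C5 = 4.
Column 1 now contains 3, so R4C1 = 5.
Column 2 now contains 5; hence R4C2 = 3.
Row 4 now contains 6, leaving R4C3 = 4.
Row 5 already has 3, leaving R5C3 = 5.
Column 3 already has 4, so R6C3 = 6.
Row 2 already has 5, which forces R2C1 = 2.
Row 2 now contains 3, so R2C2 = 6.
Row 6 already has 6, so R6C2 = 4.
Completed grid: 6 5 2 1 3 4 / 2 6 3 4 5 1 / 3 2 1 6 4 5 / 5 3 4 2 1 6 / 4 1 5 3 6 2 / 1 4 6 5 2 3.

2 6 3 4 5 1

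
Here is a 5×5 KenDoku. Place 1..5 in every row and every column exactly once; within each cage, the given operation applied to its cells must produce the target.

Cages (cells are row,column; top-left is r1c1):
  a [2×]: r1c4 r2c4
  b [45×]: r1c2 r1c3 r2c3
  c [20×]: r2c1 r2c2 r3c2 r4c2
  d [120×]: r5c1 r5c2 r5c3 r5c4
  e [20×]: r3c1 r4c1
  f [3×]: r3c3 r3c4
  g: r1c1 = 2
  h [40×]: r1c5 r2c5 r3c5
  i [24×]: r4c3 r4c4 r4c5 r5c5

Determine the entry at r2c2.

4

Cage g is given, leaving r1c1 = 2.
The 3 cells of cage b must have product 45; hence r1c2 = 3.
Cage b needs product 45; hence r1c3 = 5.
2 is placed in row 1, leaving r1c4 = 1.
Row 1 already has 5; hence r1c5 = 4.
2 is placed in column 1; hence r2c1 = 1.
Cage b needs product 45, which forces r2c3 = 3.
Column 4 now contains 1, leaving r2c4 = 2.
Row 2 already has 2, so r2c5 = 5.
3 is placed in column 3; hence r3c3 = 1.
Column 4 now contains 1; hence r3c4 = 3.
5 is placed in column 5, leaving r3c5 = 2.
3 is placed in column 4; hence r4c4 = 4.
Column 4 already has 4, leaving r5c4 = 5.
Row 2 now contains 5, which forces r2c2 = 4.
The two cells of cage e must have product 20, leaving r3c1 = 4.
Cage c needs product 20, leaving r3c2 = 5.
Row 4 already has 4, which forces r4c1 = 5.
Cage c needs product 20, so r4c2 = 1.
Row 4 already has 4, so r4c3 = 2.
Row 4 now contains 1, which forces r4c5 = 3.
Cage d needs product 120, so r5c1 = 3.
Column 2 now contains 4, leaving r5c2 = 2.
Column 3 already has 2, which forces r5c3 = 4.
Column 5 now contains 3, which forces r5c5 = 1.
Filled in: 2 3 5 1 4 / 1 4 3 2 5 / 4 5 1 3 2 / 5 1 2 4 3 / 3 2 4 5 1.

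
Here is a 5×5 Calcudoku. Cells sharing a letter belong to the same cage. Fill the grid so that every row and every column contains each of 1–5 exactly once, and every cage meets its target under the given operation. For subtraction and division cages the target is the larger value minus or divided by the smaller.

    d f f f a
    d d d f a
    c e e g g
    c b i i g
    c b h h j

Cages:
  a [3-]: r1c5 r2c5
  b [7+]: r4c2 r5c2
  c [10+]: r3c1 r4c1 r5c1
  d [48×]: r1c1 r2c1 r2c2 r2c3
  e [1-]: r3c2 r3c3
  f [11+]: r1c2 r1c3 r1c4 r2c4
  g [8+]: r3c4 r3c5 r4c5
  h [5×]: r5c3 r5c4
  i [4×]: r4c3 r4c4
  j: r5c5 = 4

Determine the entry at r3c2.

J is a freebie, leaving r5c5 = 4.
Cage b's pair has sum 7, which forces r4c2 = 5.
Cage b's pair has sum 7, so r5c2 = 2.
The 3 cells of cage c must have sum 10; hence r3c1 = 5.
The 3 cells of cage c must have sum 10, which forces r4c1 = 2.
2 is placed in row 4, so r4c5 = 3.
2 is placed in row 5, leaving r5c1 = 3.
Column 1 already has 2; hence r1c1 = 4.
The 4 cells of cage d must have product 48, which forces r2c1 = 1.
Column 5 needs a 1, and only r3c5 is open for it.
The 3 cells of cage g must have sum 8, so r3c4 = 4.
Column 4 already has 4, which forces r4c4 = 1.
1 is placed in column 4; hence r5c4 = 5.
The 4 cells of cage f must have sum 11, which forces r1c2 = 1.
Cage f needs sum 11, so r1c3 = 5.
Row 1 already has 5, so r1c5 = 2.
Column 5 already has 2, which forces r2c5 = 5.
4 is placed in row 3; hence r3c2 = 3.
Cage e needs two cells with difference 1, so r3c3 = 2.
Row 4 now contains 1, so r4c3 = 4.
Row 5 already has 5, leaving r5c3 = 1.
Row 1 already has 2, which forces r1c4 = 3.
Column 2 now contains 3, leaving r2c2 = 4.
4 is placed in column 3; hence r2c3 = 3.
Cage f has sum 11; hence r2c4 = 2.
Completed grid: 4 1 5 3 2 / 1 4 3 2 5 / 5 3 2 4 1 / 2 5 4 1 3 / 3 2 1 5 4.

3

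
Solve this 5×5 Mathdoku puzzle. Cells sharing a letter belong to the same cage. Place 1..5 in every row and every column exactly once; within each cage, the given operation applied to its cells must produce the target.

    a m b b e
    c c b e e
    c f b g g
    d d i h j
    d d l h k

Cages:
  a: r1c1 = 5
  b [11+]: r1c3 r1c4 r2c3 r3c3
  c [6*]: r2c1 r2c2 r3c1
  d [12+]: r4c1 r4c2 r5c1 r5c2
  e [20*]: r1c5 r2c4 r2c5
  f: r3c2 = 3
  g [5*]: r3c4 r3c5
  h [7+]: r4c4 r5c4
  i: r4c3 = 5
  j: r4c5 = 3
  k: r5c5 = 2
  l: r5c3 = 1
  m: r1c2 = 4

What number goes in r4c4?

A is a freebie; hence r1c1 = 5.
Cage m is a single given cell, so r1c2 = 4.
Cage f is a single given cell; hence r3c2 = 3.
Cage i is given; hence r4c3 = 5.
Cage j is given, so r4c5 = 3.
Cage l is a single given cell, leaving r5c3 = 1.
Cage k is a single given cell; hence r5c5 = 2.
The 4 cells of cage b must have sum 11, leaving r1c3 = 3.
The 4 cells of cage b must have sum 11, leaving r1c4 = 2.
Column 5 already has 2, which forces r1c5 = 1.
Cage c has product 6; hence r2c1 = 3.
Column 5 now contains 1, so r3c5 = 5.
2 is placed in column 4; hence r4c4 = 4.
The 4 cells of cage d must have sum 12, which forces r5c1 = 4.
Row 5 now contains 2, so r5c2 = 5.
Row 5 already has 5, so r5c4 = 3.
Column 4 already has 4, so r2c4 = 5.
Column 5 already has 5, so r2c5 = 4.
5 is placed in row 3, so r3c4 = 1.
The 3 cells of cage c must have product 6, which forces r2c2 = 1.
4 is placed in row 2, which forces r2c3 = 2.
1 is placed in row 3; hence r3c1 = 2.
Cage b needs sum 11, leaving r3c3 = 4.
Column 1 now contains 2, so r4c1 = 1.
Column 2 already has 1, leaving r4c2 = 2.
Completed grid: 5 4 3 2 1 / 3 1 2 5 4 / 2 3 4 1 5 / 1 2 5 4 3 / 4 5 1 3 2.

4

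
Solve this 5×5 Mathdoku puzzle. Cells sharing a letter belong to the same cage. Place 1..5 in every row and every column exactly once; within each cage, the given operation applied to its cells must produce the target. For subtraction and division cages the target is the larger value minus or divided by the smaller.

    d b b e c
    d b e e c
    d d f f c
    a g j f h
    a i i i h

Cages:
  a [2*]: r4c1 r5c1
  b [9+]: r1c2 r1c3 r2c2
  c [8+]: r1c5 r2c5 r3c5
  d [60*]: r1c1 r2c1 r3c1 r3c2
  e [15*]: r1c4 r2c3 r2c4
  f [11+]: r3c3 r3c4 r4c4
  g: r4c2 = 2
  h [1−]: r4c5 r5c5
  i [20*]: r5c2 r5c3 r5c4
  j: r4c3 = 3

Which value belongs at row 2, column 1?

Cage g is a single given cell, leaving r4c2 = 2.
Cage j is given, which forces r4c3 = 3.
Row 4 now contains 2; hence r4c1 = 1.
Cage a's pair has product 2, leaving r5c1 = 2.
Cage d needs product 60, leaving r3c2 = 1.
The only place for 2 in row 2 is r2c5.
Cage c has sum 8, leaving r1c5 = 1.
Cage c needs sum 8, so r3c5 = 5.
Column 5 already has 5, so r4c5 = 4.
Column 5 already has 4, leaving r5c5 = 3.
Row 1 now contains 1, leaving r1c3 = 2.
Column 3 already has 2; hence r3c3 = 4.
Row 3 now contains 4; hence r3c4 = 2.
Row 4 now contains 4, so r4c4 = 5.
Column 4 already has 5, which forces r1c4 = 3.
Cage e has product 15, so r2c3 = 5.
The 3 cells of cage e must have product 15; hence r2c4 = 1.
Row 3 now contains 4, leaving r3c1 = 3.
Column 3 already has 5, which forces r5c3 = 1.
Column 4 already has 1; hence r5c4 = 4.
The 4 cells of cage d must have product 60, leaving r1c1 = 5.
3 is placed in row 1, leaving r1c2 = 4.
Row 2 now contains 5, so r2c1 = 4.
The 3 cells of cage b must have sum 9, leaving r2c2 = 3.
Row 5 now contains 4; hence r5c2 = 5.
Filled in: 5 4 2 3 1 / 4 3 5 1 2 / 3 1 4 2 5 / 1 2 3 5 4 / 2 5 1 4 3.

4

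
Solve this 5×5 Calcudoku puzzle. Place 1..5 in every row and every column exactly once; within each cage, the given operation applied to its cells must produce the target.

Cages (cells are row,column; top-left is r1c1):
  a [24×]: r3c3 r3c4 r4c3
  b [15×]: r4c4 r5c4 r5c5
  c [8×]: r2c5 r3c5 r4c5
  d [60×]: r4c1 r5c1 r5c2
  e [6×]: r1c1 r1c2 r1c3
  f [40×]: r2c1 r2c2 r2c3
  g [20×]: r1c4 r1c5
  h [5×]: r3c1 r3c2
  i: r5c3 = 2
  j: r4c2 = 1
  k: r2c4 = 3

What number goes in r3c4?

2

K is a freebie, which forces r2c4 = 3.
J is a freebie, so r4c2 = 1.
Row 4 already has 1, which forces r4c4 = 5.
Cage i is given; hence r5c3 = 2.
5 is placed in column 4; hence r5c4 = 1.
5 is placed in column 4, leaving r1c4 = 4.
Cage g needs two cells with product 20, leaving r1c5 = 5.
Cage h needs two cells with product 5; hence r3c1 = 1.
Column 2 already has 1; hence r3c2 = 5.
Cage a has product 24, which forces r3c4 = 2.
2 is placed in row 3, leaving r3c5 = 4.
4 is placed in column 5, leaving r4c5 = 2.
Cage b has product 15, which forces r5c5 = 3.
The 3 cells of cage e must have product 6, so r1c3 = 1.
Column 5 now contains 2, which forces r2c5 = 1.
4 is placed in row 3; hence r3c3 = 3.
Cage d has product 60, so r4c1 = 3.
The 3 cells of cage a must have product 24; hence r4c3 = 4.
The 3 cells of cage d must have product 60, so r5c1 = 5.
Row 5 now contains 3, leaving r5c2 = 4.
Column 1 now contains 3, so r1c1 = 2.
Cage e has product 6; hence r1c2 = 3.
Cage f needs product 40, which forces r2c1 = 4.
Column 2 now contains 4; hence r2c2 = 2.
Column 3 now contains 4; hence r2c3 = 5.
Filled in: 2 3 1 4 5 / 4 2 5 3 1 / 1 5 3 2 4 / 3 1 4 5 2 / 5 4 2 1 3.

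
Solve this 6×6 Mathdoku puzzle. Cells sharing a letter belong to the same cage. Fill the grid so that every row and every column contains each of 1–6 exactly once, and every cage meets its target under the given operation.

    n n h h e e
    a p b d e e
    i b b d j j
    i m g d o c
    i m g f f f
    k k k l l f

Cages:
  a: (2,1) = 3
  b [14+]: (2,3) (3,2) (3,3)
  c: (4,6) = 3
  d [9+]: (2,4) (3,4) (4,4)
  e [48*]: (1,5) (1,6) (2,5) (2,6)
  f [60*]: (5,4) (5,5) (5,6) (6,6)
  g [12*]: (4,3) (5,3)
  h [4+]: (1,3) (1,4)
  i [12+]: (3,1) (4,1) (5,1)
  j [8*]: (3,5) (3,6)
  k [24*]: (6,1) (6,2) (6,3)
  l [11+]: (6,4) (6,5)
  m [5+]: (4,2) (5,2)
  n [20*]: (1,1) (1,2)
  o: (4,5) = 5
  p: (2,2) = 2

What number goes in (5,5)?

Cage a is a single given cell, so (2,1) = 3.
P is a freebie, which forces (2,2) = 2.
O is a freebie, so (4,5) = 5.
C is a freebie; hence (4,6) = 3.
Column 5 already has 5, so (6,5) = 6.
6 is placed in row 6, leaving (6,4) = 5.
Cage f has product 60, which forces (5,6) = 5.
In row 1, 6 can only go at (1,6), so (1,6) = 6.
Cage e has product 48, leaving (1,5) = 2.
Column 5 already has 2; hence (3,5) = 4.
4 is placed in row 3, which forces (3,6) = 2.
4 is placed in column 5, which forces (2,5) = 1.
Cage e has product 48; hence (2,6) = 4.
The 3 cells of cage d must have sum 9, leaving (4,4) = 2.
Column 5 now contains 1, leaving (5,5) = 3.
Column 6 already has 4, so (6,6) = 1.
Row 2 now contains 4, leaving (2,4) = 6.
Cage d has sum 9, so (3,4) = 1.
Cage g needs two cells with product 12, so (4,3) = 6.
The two cells of cage g must have product 12, which forces (5,3) = 2.
Cage f has product 60, so (5,4) = 4.
The two cells of cage h must have sum 4, so (1,3) = 1.
1 is placed in column 4, leaving (1,4) = 3.
6 is placed in row 2; hence (2,3) = 5.
Cage i has sum 12, so (3,1) = 5.
Cage b has sum 14, which forces (3,2) = 6.
Cage b needs sum 14, so (3,3) = 3.
The 3 cells of cage i must have sum 12, so (4,1) = 1.
The two cells of cage m must have sum 5, so (4,2) = 4.
Cage i has sum 12; hence (5,1) = 6.
4 is placed in row 5, which forces (5,2) = 1.
Cage k has product 24, so (6,1) = 2.
4 is placed in column 2, which forces (6,2) = 3.
3 is placed in column 3, which forces (6,3) = 4.
Column 1 already has 5; hence (1,1) = 4.
4 is placed in column 2, so (1,2) = 5.
Filled in: 4 5 1 3 2 6 / 3 2 5 6 1 4 / 5 6 3 1 4 2 / 1 4 6 2 5 3 / 6 1 2 4 3 5 / 2 3 4 5 6 1.

3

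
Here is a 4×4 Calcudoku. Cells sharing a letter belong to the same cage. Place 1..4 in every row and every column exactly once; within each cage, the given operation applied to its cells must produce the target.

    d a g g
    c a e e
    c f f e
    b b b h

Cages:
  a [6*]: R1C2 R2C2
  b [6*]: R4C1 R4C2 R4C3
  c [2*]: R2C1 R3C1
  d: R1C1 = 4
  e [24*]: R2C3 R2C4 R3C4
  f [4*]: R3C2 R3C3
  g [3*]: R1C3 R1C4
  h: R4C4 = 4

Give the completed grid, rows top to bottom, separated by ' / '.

Cage d is given, so R1C1 = 4.
Cage h is given; hence R4C4 = 4.
Cage e needs product 24, which forces R2C3 = 4.
4 is placed in column 3, so R3C3 = 1.
Column 3 now contains 1, so R1C3 = 3.
Cage g needs two cells with product 3, so R1C4 = 1.
The two cells of cage c must have product 2, so R2C1 = 1.
1 is placed in row 3, which forces R3C1 = 2.
1 is placed in row 3, which forces R3C2 = 4.
Row 3 now contains 2; hence R3C4 = 3.
Column 1 already has 2; hence R4C1 = 3.
Column 3 already has 3, which forces R4C3 = 2.
Row 1 now contains 3; hence R1C2 = 2.
The two cells of cage a must have product 6, leaving R2C2 = 3.
3 is placed in column 4, leaving R2C4 = 2.
Row 4 already has 2; hence R4C2 = 1.

4 2 3 1 / 1 3 4 2 / 2 4 1 3 / 3 1 2 4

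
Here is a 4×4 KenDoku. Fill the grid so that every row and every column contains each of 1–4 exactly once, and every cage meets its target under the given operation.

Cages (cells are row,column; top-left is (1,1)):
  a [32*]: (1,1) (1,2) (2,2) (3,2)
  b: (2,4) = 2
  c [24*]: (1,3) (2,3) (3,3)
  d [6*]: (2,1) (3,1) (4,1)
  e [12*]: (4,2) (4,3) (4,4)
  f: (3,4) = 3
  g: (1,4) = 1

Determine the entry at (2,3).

4

The 4 cells of cage a must have product 32, leaving (1,1) = 4.
Cage g is a single given cell, which forces (1,4) = 1.
Cage b is given, so (2,4) = 2.
Cage f is a single given cell, so (3,4) = 3.
Column 4 already has 3, so (4,4) = 4.
Row 1 already has 1, which forces (1,2) = 2.
Row 1 now contains 2, which forces (1,3) = 3.
Column 3 now contains 3, so (2,3) = 4.
4 is placed in column 3; hence (3,3) = 2.
Column 3 now contains 3, leaving (4,3) = 1.
The 3 cells of cage d must have product 6, which forces (2,1) = 3.
Row 2 now contains 4, so (2,2) = 1.
Row 3 now contains 2; hence (3,1) = 1.
The 4 cells of cage a must have product 32, so (3,2) = 4.
Cage d has product 6; hence (4,1) = 2.
1 is placed in row 4, leaving (4,2) = 3.
The full grid is 4 2 3 1 / 3 1 4 2 / 1 4 2 3 / 2 3 1 4.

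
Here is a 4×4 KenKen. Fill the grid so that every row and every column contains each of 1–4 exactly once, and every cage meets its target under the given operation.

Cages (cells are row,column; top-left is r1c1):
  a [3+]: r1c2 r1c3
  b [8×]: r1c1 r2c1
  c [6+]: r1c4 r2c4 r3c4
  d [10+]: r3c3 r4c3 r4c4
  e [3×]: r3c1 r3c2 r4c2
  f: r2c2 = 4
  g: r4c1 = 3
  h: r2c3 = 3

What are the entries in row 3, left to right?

1 3 4 2

Cage f is given; hence r2c2 = 4.
Cage h is a single given cell; hence r2c3 = 3.
Cage e needs product 3; hence r3c1 = 1.
Cage e has product 3; hence r3c2 = 3.
3 is placed in column 3; hence r3c3 = 4.
Row 3 already has 3; hence r3c4 = 2.
G is a freebie, so r4c1 = 3.
Cage e has product 3, so r4c2 = 1.
Column 3 now contains 4, which forces r4c3 = 2.
3 is placed in row 4, so r4c4 = 4.
Cage b needs two cells with product 8, leaving r1c1 = 4.
1 is placed in column 2, so r1c2 = 2.
Column 3 already has 2; hence r1c3 = 1.
Cage c needs sum 6, leaving r1c4 = 3.
Row 2 already has 4, leaving r2c1 = 2.
Column 4 already has 2; hence r2c4 = 1.
Filled in: 4 2 1 3 / 2 4 3 1 / 1 3 4 2 / 3 1 2 4.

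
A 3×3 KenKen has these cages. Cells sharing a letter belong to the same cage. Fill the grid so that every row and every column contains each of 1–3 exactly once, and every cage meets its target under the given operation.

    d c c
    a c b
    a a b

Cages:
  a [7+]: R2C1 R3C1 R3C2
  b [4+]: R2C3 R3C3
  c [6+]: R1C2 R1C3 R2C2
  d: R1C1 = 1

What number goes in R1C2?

3

D is a freebie, leaving R1C1 = 1.
Column 1 now contains 1, so R3C1 = 3.
Row 3 now contains 3, which forces R3C2 = 2.
Row 3 now contains 3, which forces R3C3 = 1.
Column 2 now contains 2, so R1C2 = 3.
Cage c has sum 6, so R1C3 = 2.
Column 1 now contains 3, which forces R2C1 = 2.
The 3 cells of cage c must have sum 6; hence R2C2 = 1.
1 is placed in column 3; hence R2C3 = 3.
Filled in: 1 3 2 / 2 1 3 / 3 2 1.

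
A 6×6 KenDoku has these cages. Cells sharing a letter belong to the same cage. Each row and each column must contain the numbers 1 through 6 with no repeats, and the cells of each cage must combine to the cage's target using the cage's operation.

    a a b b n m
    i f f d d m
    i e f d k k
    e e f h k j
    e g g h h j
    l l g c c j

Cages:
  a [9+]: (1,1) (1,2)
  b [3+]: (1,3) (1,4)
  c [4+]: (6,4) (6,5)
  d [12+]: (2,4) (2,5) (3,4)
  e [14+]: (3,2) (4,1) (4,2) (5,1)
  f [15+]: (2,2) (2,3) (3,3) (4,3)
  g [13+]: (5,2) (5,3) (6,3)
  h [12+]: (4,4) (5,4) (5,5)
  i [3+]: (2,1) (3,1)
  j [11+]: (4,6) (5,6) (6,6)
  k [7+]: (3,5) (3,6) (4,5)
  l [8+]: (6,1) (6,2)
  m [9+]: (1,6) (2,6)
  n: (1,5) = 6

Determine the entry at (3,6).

N is a freebie, leaving (1,5) = 6.
In row 1, 3 can only go at (1,6), so (1,6) = 3.
Cage m's pair has sum 9, leaving (2,6) = 6.
Column 6 needs a 1, and only (3,6) is open for it.
Cage i's pair has sum 3, so (2,1) = 1.
Row 3 now contains 1; hence (3,1) = 2.
The only place for 1 in column 2 is (4,2).
Cage k needs sum 7; hence (3,5) = 4.
1 is placed in row 4, which forces (4,5) = 2.
The two cells of cage l must have sum 8, so (6,1) = 6.
Cage l's pair has sum 8, leaving (6,2) = 2.
Cage j needs sum 11, leaving (5,6) = 2.
The only place for 1 in column 3 is (1,3).
Row 1 already has 1, so (1,4) = 2.
2 is placed in column 4, so (2,4) = 4.
Row 2 needs a 2, and only (2,3) is open for it.
The only place for 6 in row 4 is (4,4).
Cage g needs sum 13, which forces (6,3) = 4.
Row 6 now contains 4; hence (6,6) = 5.
Cage f needs sum 15; hence (2,2) = 5.
Row 2 now contains 5, which forces (2,5) = 3.
Column 2 now contains 5, which forces (3,2) = 6.
5 is placed in column 6, which forces (4,6) = 4.
Column 2 already has 6; hence (5,2) = 3.
Row 5 now contains 3, which forces (5,3) = 6.
Column 5 now contains 3, so (6,5) = 1.
The two cells of cage a must have sum 9, leaving (1,1) = 5.
Column 2 now contains 5; hence (1,2) = 4.
Cage d needs sum 12, so (3,4) = 5.
Cage e has sum 14, so (4,1) = 3.
Row 4 now contains 3, so (4,3) = 5.
Row 5 now contains 3, so (5,1) = 4.
Cage h has sum 12, leaving (5,4) = 1.
Column 5 now contains 1, which forces (5,5) = 5.
Row 6 already has 1, leaving (6,4) = 3.
Row 3 already has 5; hence (3,3) = 3.
The full grid is 5 4 1 2 6 3 / 1 5 2 4 3 6 / 2 6 3 5 4 1 / 3 1 5 6 2 4 / 4 3 6 1 5 2 / 6 2 4 3 1 5.

1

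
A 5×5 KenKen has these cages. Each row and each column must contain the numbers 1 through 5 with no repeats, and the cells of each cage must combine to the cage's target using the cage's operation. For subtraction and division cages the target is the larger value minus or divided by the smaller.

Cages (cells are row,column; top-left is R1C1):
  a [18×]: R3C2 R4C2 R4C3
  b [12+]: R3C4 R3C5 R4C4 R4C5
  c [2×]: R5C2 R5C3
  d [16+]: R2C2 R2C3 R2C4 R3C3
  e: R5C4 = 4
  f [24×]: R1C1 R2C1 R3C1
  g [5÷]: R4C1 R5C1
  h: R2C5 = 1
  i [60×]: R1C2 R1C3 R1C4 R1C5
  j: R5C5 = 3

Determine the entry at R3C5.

2

Cage h is given; hence R2C5 = 1.
Cage a has product 18, leaving R3C2 = 3.
Cage a needs product 18, so R4C2 = 2.
The 3 cells of cage a must have product 18, so R4C3 = 3.
Column 2 now contains 2, so R5C2 = 1.
1 is placed in row 5, leaving R5C3 = 2.
E is a freebie; hence R5C4 = 4.
Cage j is given, leaving R5C5 = 3.
Cage i has product 60, which forces R1C3 = 1.
Cage i needs product 60; hence R1C4 = 3.
3 is placed in column 4, so R2C4 = 2.
Cage g's pair has quotient 5, leaving R4C1 = 1.
Row 4 already has 1, so R4C4 = 5.
Row 4 already has 5, so R4C5 = 4.
1 is placed in row 5; hence R5C1 = 5.
The 4 cells of cage i must have product 60, leaving R1C2 = 4.
Column 5 already has 4, leaving R1C5 = 5.
Cage f needs product 24, which forces R2C1 = 3.
Cage d needs sum 16, leaving R2C2 = 5.
Cage d has sum 16, leaving R2C3 = 4.
Cage d needs sum 16, leaving R3C3 = 5.
Column 4 now contains 5, leaving R3C4 = 1.
Cage b has sum 12, which forces R3C5 = 2.
4 is placed in row 1, so R1C1 = 2.
Row 3 already has 2, leaving R3C1 = 4.
Completed grid: 2 4 1 3 5 / 3 5 4 2 1 / 4 3 5 1 2 / 1 2 3 5 4 / 5 1 2 4 3.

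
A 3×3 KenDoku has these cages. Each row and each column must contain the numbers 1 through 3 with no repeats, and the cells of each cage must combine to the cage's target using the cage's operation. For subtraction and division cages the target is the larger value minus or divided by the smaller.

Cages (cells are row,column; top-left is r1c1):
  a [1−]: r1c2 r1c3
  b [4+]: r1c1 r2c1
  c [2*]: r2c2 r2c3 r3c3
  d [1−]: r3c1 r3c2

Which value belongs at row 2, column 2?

Cage c has product 2, which forces r2c2 = 1.
Cage c needs product 2, which forces r2c3 = 2.
Cage c has product 2, leaving r3c3 = 1.
The two cells of cage b must have sum 4, which forces r1c1 = 1.
Cage a's pair has difference 1; hence r1c2 = 2.
1 is placed in column 3; hence r1c3 = 3.
1 is placed in row 2, leaving r2c1 = 3.
Column 1 now contains 3, leaving r3c1 = 2.
Column 2 already has 2; hence r3c2 = 3.
Filled in: 1 2 3 / 3 1 2 / 2 3 1.

1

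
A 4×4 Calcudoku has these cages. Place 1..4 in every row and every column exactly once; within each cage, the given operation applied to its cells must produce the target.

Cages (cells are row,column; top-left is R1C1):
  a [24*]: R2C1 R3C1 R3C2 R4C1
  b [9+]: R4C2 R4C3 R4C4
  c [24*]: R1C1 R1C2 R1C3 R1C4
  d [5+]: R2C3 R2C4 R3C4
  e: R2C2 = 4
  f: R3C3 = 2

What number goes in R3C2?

E is a freebie, so R2C2 = 4.
Cage f is given, so R3C3 = 2.
Row 3 now contains 2; hence R3C4 = 1.
2 is placed in column 3, which forces R2C3 = 1.
Column 4 already has 1, leaving R2C4 = 3.
Cage a has product 24; hence R3C1 = 4.
1 is placed in row 3; hence R3C2 = 3.
Column 2 now contains 3, leaving R4C2 = 2.
2 is placed in row 4, so R4C4 = 4.
Cage c has product 24, so R1C1 = 3.
Column 2 now contains 2, which forces R1C2 = 1.
Cage c has product 24, so R1C3 = 4.
Column 4 now contains 4; hence R1C4 = 2.
1 is placed in row 2, leaving R2C1 = 2.
2 is placed in row 4; hence R4C1 = 1.
Row 4 now contains 4; hence R4C3 = 3.
Filled in: 3 1 4 2 / 2 4 1 3 / 4 3 2 1 / 1 2 3 4.

3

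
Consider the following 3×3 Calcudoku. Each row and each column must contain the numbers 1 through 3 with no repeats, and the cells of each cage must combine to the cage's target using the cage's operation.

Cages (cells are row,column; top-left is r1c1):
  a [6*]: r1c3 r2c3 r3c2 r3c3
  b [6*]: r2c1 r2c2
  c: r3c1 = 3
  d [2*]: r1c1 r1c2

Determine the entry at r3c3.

Cage c is a single given cell, leaving r3c1 = 3.
The 4 cells of cage a must have product 6, which forces r3c2 = 1.
Row 3 now contains 3; hence r3c3 = 2.
The two cells of cage d must have product 2; hence r1c1 = 1.
Column 2 already has 1, leaving r1c2 = 2.
1 is placed in row 1, leaving r1c3 = 3.
Column 1 already has 3, which forces r2c1 = 2.
Cage b needs two cells with product 6, so r2c2 = 3.
3 is placed in column 3, leaving r2c3 = 1.
Completed grid: 1 2 3 / 2 3 1 / 3 1 2.

2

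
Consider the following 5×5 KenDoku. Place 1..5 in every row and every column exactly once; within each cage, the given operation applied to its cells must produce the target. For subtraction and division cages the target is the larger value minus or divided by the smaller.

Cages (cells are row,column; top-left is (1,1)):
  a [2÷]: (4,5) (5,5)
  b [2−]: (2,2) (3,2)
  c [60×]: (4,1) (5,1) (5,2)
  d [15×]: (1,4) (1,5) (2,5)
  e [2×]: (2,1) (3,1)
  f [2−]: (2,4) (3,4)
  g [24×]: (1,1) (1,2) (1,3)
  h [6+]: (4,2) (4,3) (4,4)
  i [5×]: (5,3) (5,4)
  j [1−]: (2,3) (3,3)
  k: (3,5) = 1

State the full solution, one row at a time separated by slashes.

4 2 3 1 5 / 1 5 4 2 3 / 2 3 5 4 1 / 5 1 2 3 4 / 3 4 1 5 2

Cage k is a single given cell, so (3,5) = 1.
Cage d has product 15, which forces (1,4) = 1.
Cage e needs two cells with product 2, which forces (2,1) = 1.
Row 3 now contains 1; hence (3,1) = 2.
Column 4 already has 1; hence (5,4) = 5.
Cage f's pair has difference 2, leaving (2,4) = 2.
The two cells of cage f must have difference 2, which forces (3,4) = 4.
The 3 cells of cage c must have product 60; hence (4,1) = 5.
2 is placed in column 4, which forces (4,4) = 3.
Row 5 already has 5, which forces (5,3) = 1.
The two cells of cage j must have difference 1; hence (2,3) = 4.
Cage h has sum 6, which forces (4,2) = 1.
Column 3 now contains 1, so (4,3) = 2.
Row 4 already has 2, leaving (4,5) = 4.
Column 5 already has 4, which forces (5,5) = 2.
Cage g needs product 24; hence (1,1) = 4.
Cage g has product 24; hence (1,2) = 2.
Column 3 already has 2, which forces (1,3) = 3.
Row 1 now contains 3, which forces (1,5) = 5.
Column 5 now contains 5, so (2,5) = 3.
3 is placed in column 3; hence (3,3) = 5.
4 is placed in column 1, so (5,1) = 3.
Row 5 now contains 3, leaving (5,2) = 4.
Row 2 already has 3; hence (2,2) = 5.
Row 3 now contains 5, so (3,2) = 3.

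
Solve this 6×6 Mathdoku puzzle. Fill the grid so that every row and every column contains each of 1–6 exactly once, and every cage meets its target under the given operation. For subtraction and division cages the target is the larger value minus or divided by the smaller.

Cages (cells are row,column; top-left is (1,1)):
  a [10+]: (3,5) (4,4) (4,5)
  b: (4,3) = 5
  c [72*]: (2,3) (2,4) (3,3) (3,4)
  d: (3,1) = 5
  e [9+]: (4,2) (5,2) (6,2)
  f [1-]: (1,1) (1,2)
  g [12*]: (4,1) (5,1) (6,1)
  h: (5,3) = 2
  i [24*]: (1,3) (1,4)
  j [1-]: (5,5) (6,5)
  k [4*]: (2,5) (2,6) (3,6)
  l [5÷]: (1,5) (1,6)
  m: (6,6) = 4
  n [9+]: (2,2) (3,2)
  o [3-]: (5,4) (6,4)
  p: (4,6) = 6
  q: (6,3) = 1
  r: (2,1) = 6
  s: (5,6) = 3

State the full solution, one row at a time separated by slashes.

R is a freebie, leaving (2,1) = 6.
Cage d is given, which forces (3,1) = 5.
Cage b is a single given cell, which forces (4,3) = 5.
Cage p is a single given cell; hence (4,6) = 6.
Cage h is given, leaving (5,3) = 2.
Cage s is a single given cell; hence (5,6) = 3.
Cage q is given, so (6,3) = 1.
Cage m is a single given cell; hence (6,6) = 4.
The 3 cells of cage k must have product 4; hence (2,5) = 2.
Column 6 already has 4; hence (2,6) = 1.
The 3 cells of cage k must have product 4, so (3,6) = 2.
The 3 cells of cage g must have product 12, leaving (6,1) = 3.
3 is placed in row 6; hence (6,4) = 2.
The two cells of cage l must have quotient 5, leaving (1,5) = 1.
Column 6 now contains 1, leaving (1,6) = 5.
Cage c needs product 72; hence (3,3) = 6.
Cage c needs product 72, which forces (3,4) = 1.
Row 3 already has 6, which forces (3,5) = 3.
1 is placed in column 4, so (4,4) = 3.
Column 5 already has 3, so (4,5) = 4.
Cage e has sum 9, leaving (5,2) = 1.
Cage o needs two cells with difference 3, which forces (5,4) = 5.
5 is placed in row 5, leaving (5,5) = 6.
Column 5 already has 6, leaving (6,5) = 5.
Cage f's pair has difference 1; hence (1,2) = 3.
Column 3 now contains 6, which forces (1,3) = 4.
Cage i's pair has product 24; hence (1,4) = 6.
Cage n's pair has sum 9, so (2,2) = 5.
The 4 cells of cage c must have product 72, leaving (2,3) = 3.
Column 4 already has 3; hence (2,4) = 4.
Row 3 already has 6; hence (3,2) = 4.
4 is placed in row 4, which forces (4,1) = 1.
3 is placed in row 4; hence (4,2) = 2.
1 is placed in row 5, leaving (5,1) = 4.
Row 6 already has 5; hence (6,2) = 6.
Row 1 already has 4, leaving (1,1) = 2.

2 3 4 6 1 5 / 6 5 3 4 2 1 / 5 4 6 1 3 2 / 1 2 5 3 4 6 / 4 1 2 5 6 3 / 3 6 1 2 5 4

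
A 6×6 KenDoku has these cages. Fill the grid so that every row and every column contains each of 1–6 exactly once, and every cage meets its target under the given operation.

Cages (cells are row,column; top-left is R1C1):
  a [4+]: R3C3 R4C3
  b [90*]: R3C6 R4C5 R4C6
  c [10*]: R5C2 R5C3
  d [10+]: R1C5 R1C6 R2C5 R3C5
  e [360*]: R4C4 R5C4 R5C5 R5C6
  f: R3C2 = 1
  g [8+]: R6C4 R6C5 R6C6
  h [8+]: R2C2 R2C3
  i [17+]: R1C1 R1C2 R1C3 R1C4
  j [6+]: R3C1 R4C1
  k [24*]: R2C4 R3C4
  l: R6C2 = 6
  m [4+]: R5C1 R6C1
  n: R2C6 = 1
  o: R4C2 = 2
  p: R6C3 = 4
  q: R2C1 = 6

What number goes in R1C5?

Cage q is a single given cell; hence R2C1 = 6.
Row 2 now contains 6, so R2C4 = 4.
Cage n is given, so R2C6 = 1.
Cage f is a single given cell, so R3C2 = 1.
Row 3 already has 1, so R3C3 = 3.
Column 4 now contains 4, so R3C4 = 6.
6 is placed in row 3, so R3C6 = 5.
Cage o is a single given cell, which forces R4C2 = 2.
3 is placed in column 3, so R4C3 = 1.
Column 2 already has 2, so R5C2 = 5.
Row 5 already has 5, which forces R5C3 = 2.
2 is placed in row 5, so R5C4 = 3.
Cage l is a single given cell, which forces R6C2 = 6.
Cage p is a single given cell, so R6C3 = 4.
Column 2 now contains 6, which forces R1C2 = 4.
Cage i has sum 17; hence R1C3 = 6.
Cage d has sum 10, leaving R1C5 = 1.
Column 2 already has 5, so R2C2 = 3.
2 is placed in column 3, leaving R2C3 = 5.
Row 2 now contains 5, so R2C5 = 2.
Cage j needs two cells with sum 6, which forces R3C1 = 2.
Column 5 already has 2; hence R3C5 = 4.
Cage j's pair has sum 6, so R4C1 = 4.
3 is placed in column 4, leaving R4C4 = 5.
Row 5 now contains 3; hence R5C1 = 1.
Column 5 already has 4, so R5C5 = 6.
Row 5 already has 6, which forces R5C6 = 4.
Cage m's pair has sum 4, leaving R6C1 = 3.
Column 4 already has 5, leaving R6C4 = 1.
1 is placed in column 5, leaving R6C5 = 5.
Cage g has sum 8, which forces R6C6 = 2.
Column 1 already has 2; hence R1C1 = 5.
Column 4 already has 5; hence R1C4 = 2.
Column 6 now contains 2, which forces R1C6 = 3.
Column 5 now contains 6, so R4C5 = 3.
Cage b has product 90, so R4C6 = 6.
Completed grid: 5 4 6 2 1 3 / 6 3 5 4 2 1 / 2 1 3 6 4 5 / 4 2 1 5 3 6 / 1 5 2 3 6 4 / 3 6 4 1 5 2.

1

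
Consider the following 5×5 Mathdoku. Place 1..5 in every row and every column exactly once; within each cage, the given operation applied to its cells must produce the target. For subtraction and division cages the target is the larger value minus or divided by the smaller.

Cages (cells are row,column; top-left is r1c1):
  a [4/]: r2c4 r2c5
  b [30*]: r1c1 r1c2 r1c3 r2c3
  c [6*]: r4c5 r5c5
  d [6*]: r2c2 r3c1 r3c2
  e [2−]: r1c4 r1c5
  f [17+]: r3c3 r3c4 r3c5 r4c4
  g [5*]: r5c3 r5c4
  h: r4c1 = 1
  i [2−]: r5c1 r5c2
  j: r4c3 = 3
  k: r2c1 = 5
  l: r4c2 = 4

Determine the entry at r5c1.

4

K is a freebie, leaving r2c1 = 5.
H is a freebie, leaving r4c1 = 1.
Cage l is a single given cell, so r4c2 = 4.
Cage j is given, which forces r4c3 = 3.
The 4 cells of cage f must have sum 17, which forces r4c4 = 5.
3 is placed in row 4, leaving r4c5 = 2.
5 is placed in column 4, so r5c4 = 1.
Column 5 already has 2, so r5c5 = 3.
Column 4 now contains 1, leaving r2c4 = 4.
Cage a's pair has quotient 4, which forces r2c5 = 1.
The 4 cells of cage f must have sum 17; hence r3c4 = 3.
Cage i's pair has difference 2, leaving r5c1 = 4.
The two cells of cage i must have difference 2, leaving r5c2 = 2.
Row 5 now contains 1, leaving r5c3 = 5.
The 4 cells of cage b must have product 30, which forces r1c1 = 3.
Cage b has product 30; hence r1c2 = 5.
Cage b needs product 30, so r1c3 = 1.
3 is placed in column 4, which forces r1c4 = 2.
Cage e needs two cells with difference 2, leaving r1c5 = 4.
2 is placed in column 2, so r2c2 = 3.
Row 2 now contains 1; hence r2c3 = 2.
3 is placed in row 3, leaving r3c1 = 2.
2 is placed in column 2, leaving r3c2 = 1.
Column 3 now contains 5; hence r3c3 = 4.
The 4 cells of cage f must have sum 17, which forces r3c5 = 5.
Completed grid: 3 5 1 2 4 / 5 3 2 4 1 / 2 1 4 3 5 / 1 4 3 5 2 / 4 2 5 1 3.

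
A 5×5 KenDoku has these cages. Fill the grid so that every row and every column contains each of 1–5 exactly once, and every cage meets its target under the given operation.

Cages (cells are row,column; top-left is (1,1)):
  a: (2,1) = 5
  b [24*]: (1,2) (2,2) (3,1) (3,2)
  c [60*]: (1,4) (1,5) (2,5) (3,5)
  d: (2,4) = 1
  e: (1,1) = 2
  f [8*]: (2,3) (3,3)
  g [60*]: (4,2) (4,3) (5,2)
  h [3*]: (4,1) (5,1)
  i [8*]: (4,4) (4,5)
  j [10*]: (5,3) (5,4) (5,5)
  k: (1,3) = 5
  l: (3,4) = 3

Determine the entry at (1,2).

3

Cage e is a single given cell, leaving (1,1) = 2.
Cage k is given, which forces (1,3) = 5.
Cage a is a single given cell, leaving (2,1) = 5.
Cage d is a single given cell, which forces (2,4) = 1.
Cage l is a single given cell, leaving (3,4) = 3.
3 is placed in column 4, so (1,4) = 4.
Cage c has product 60, leaving (1,5) = 1.
The 4 cells of cage c must have product 60, so (2,5) = 3.
The 4 cells of cage c must have product 60, which forces (3,5) = 5.
Column 4 now contains 4, leaving (4,4) = 2.
Row 4 now contains 2, which forces (4,5) = 4.
Column 4 now contains 2; hence (5,4) = 5.
Column 5 already has 5, leaving (5,5) = 2.
Row 1 already has 1; hence (1,2) = 3.
Cage g needs product 60, which forces (4,2) = 5.
4 is placed in row 4, leaving (4,3) = 3.
Cage g needs product 60, which forces (5,2) = 4.
Row 5 already has 2, so (5,3) = 1.
Column 2 now contains 4, leaving (2,2) = 2.
2 is placed in row 2, which forces (2,3) = 4.
The 4 cells of cage b must have product 24, leaving (3,1) = 4.
The 4 cells of cage b must have product 24, leaving (3,2) = 1.
Column 3 now contains 4; hence (3,3) = 2.
Row 4 already has 3, so (4,1) = 1.
Row 5 already has 1, so (5,1) = 3.
Filled in: 2 3 5 4 1 / 5 2 4 1 3 / 4 1 2 3 5 / 1 5 3 2 4 / 3 4 1 5 2.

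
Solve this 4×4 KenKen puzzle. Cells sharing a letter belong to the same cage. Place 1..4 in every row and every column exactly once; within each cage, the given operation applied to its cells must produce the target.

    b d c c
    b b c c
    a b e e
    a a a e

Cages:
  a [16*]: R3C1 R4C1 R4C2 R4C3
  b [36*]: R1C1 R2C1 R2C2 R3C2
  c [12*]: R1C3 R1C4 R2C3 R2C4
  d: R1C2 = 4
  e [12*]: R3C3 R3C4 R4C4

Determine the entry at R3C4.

4

D is a freebie, which forces R1C2 = 4.
The 4 cells of cage a must have product 16, which forces R3C1 = 2.
The 4 cells of cage b must have product 36, which forces R1C1 = 3.
Cage b needs product 36, leaving R2C1 = 4.
4 is placed in column 1, which forces R4C1 = 1.
Row 4 now contains 1, so R4C2 = 2.
Row 4 already has 2, leaving R4C3 = 4.
Row 4 now contains 4, which forces R4C4 = 3.
Cage c has product 12, which forces R1C3 = 2.
Cage c has product 12; hence R1C4 = 1.
Cage c has product 12, leaving R2C3 = 3.
The 4 cells of cage c must have product 12, leaving R2C4 = 2.
Cage e needs product 12, which forces R3C3 = 1.
Cage e has product 12, so R3C4 = 4.
Row 2 already has 3, so R2C2 = 1.
Row 3 now contains 1; hence R3C2 = 3.
Filled in: 3 4 2 1 / 4 1 3 2 / 2 3 1 4 / 1 2 4 3.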